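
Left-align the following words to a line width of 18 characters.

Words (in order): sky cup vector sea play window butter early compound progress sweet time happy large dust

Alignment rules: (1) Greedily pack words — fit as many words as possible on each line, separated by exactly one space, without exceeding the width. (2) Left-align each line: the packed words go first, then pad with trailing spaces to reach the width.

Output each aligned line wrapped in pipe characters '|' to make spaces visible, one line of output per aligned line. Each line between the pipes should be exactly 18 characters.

Line 1: ['sky', 'cup', 'vector', 'sea'] (min_width=18, slack=0)
Line 2: ['play', 'window', 'butter'] (min_width=18, slack=0)
Line 3: ['early', 'compound'] (min_width=14, slack=4)
Line 4: ['progress', 'sweet'] (min_width=14, slack=4)
Line 5: ['time', 'happy', 'large'] (min_width=16, slack=2)
Line 6: ['dust'] (min_width=4, slack=14)

Answer: |sky cup vector sea|
|play window butter|
|early compound    |
|progress sweet    |
|time happy large  |
|dust              |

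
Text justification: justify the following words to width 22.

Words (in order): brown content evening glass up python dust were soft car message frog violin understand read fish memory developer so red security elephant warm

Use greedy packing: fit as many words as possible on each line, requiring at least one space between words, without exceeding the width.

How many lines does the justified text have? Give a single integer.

Answer: 7

Derivation:
Line 1: ['brown', 'content', 'evening'] (min_width=21, slack=1)
Line 2: ['glass', 'up', 'python', 'dust'] (min_width=20, slack=2)
Line 3: ['were', 'soft', 'car', 'message'] (min_width=21, slack=1)
Line 4: ['frog', 'violin', 'understand'] (min_width=22, slack=0)
Line 5: ['read', 'fish', 'memory'] (min_width=16, slack=6)
Line 6: ['developer', 'so', 'red'] (min_width=16, slack=6)
Line 7: ['security', 'elephant', 'warm'] (min_width=22, slack=0)
Total lines: 7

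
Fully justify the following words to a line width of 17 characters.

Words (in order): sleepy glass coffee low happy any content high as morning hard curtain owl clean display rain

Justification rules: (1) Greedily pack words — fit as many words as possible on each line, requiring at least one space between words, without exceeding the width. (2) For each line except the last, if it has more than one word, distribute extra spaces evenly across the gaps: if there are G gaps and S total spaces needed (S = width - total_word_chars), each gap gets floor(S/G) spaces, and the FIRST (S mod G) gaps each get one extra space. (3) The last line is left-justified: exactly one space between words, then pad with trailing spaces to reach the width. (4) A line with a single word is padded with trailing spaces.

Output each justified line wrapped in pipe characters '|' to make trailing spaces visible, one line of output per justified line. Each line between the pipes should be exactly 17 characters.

Answer: |sleepy      glass|
|coffee  low happy|
|any  content high|
|as  morning  hard|
|curtain owl clean|
|display rain     |

Derivation:
Line 1: ['sleepy', 'glass'] (min_width=12, slack=5)
Line 2: ['coffee', 'low', 'happy'] (min_width=16, slack=1)
Line 3: ['any', 'content', 'high'] (min_width=16, slack=1)
Line 4: ['as', 'morning', 'hard'] (min_width=15, slack=2)
Line 5: ['curtain', 'owl', 'clean'] (min_width=17, slack=0)
Line 6: ['display', 'rain'] (min_width=12, slack=5)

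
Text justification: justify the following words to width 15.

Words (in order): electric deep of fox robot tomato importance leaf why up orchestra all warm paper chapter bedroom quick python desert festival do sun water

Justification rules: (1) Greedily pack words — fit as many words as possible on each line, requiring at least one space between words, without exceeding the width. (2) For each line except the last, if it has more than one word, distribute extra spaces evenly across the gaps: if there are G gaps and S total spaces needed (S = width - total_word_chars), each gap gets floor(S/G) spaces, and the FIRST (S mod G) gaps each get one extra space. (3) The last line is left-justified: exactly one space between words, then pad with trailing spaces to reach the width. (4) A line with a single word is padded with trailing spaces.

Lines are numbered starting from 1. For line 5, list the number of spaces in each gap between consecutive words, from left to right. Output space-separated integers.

Line 1: ['electric', 'deep'] (min_width=13, slack=2)
Line 2: ['of', 'fox', 'robot'] (min_width=12, slack=3)
Line 3: ['tomato'] (min_width=6, slack=9)
Line 4: ['importance', 'leaf'] (min_width=15, slack=0)
Line 5: ['why', 'up'] (min_width=6, slack=9)
Line 6: ['orchestra', 'all'] (min_width=13, slack=2)
Line 7: ['warm', 'paper'] (min_width=10, slack=5)
Line 8: ['chapter', 'bedroom'] (min_width=15, slack=0)
Line 9: ['quick', 'python'] (min_width=12, slack=3)
Line 10: ['desert', 'festival'] (min_width=15, slack=0)
Line 11: ['do', 'sun', 'water'] (min_width=12, slack=3)

Answer: 10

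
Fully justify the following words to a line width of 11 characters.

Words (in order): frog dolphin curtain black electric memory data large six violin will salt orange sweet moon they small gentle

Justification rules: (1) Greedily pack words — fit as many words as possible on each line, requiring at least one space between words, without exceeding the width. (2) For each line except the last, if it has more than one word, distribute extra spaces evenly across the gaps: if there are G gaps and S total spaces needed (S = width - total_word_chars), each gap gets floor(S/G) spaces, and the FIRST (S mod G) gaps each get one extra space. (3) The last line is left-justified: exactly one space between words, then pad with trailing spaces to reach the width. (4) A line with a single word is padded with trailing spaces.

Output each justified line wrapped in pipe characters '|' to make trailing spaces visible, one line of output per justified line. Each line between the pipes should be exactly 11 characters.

Line 1: ['frog'] (min_width=4, slack=7)
Line 2: ['dolphin'] (min_width=7, slack=4)
Line 3: ['curtain'] (min_width=7, slack=4)
Line 4: ['black'] (min_width=5, slack=6)
Line 5: ['electric'] (min_width=8, slack=3)
Line 6: ['memory', 'data'] (min_width=11, slack=0)
Line 7: ['large', 'six'] (min_width=9, slack=2)
Line 8: ['violin', 'will'] (min_width=11, slack=0)
Line 9: ['salt', 'orange'] (min_width=11, slack=0)
Line 10: ['sweet', 'moon'] (min_width=10, slack=1)
Line 11: ['they', 'small'] (min_width=10, slack=1)
Line 12: ['gentle'] (min_width=6, slack=5)

Answer: |frog       |
|dolphin    |
|curtain    |
|black      |
|electric   |
|memory data|
|large   six|
|violin will|
|salt orange|
|sweet  moon|
|they  small|
|gentle     |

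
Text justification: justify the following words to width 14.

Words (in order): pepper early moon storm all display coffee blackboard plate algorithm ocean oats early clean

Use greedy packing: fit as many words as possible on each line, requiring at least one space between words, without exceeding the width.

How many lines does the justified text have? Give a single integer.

Answer: 8

Derivation:
Line 1: ['pepper', 'early'] (min_width=12, slack=2)
Line 2: ['moon', 'storm', 'all'] (min_width=14, slack=0)
Line 3: ['display', 'coffee'] (min_width=14, slack=0)
Line 4: ['blackboard'] (min_width=10, slack=4)
Line 5: ['plate'] (min_width=5, slack=9)
Line 6: ['algorithm'] (min_width=9, slack=5)
Line 7: ['ocean', 'oats'] (min_width=10, slack=4)
Line 8: ['early', 'clean'] (min_width=11, slack=3)
Total lines: 8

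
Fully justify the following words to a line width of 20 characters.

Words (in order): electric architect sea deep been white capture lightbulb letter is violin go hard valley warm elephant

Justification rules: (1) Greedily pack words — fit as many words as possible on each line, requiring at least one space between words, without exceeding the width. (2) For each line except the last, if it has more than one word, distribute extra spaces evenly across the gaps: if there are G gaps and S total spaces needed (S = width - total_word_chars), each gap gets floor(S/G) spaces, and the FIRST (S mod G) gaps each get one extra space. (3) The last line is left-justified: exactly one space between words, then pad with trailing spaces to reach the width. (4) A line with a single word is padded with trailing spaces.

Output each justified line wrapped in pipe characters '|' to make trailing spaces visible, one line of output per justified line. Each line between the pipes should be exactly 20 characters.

Answer: |electric   architect|
|sea  deep been white|
|capture    lightbulb|
|letter  is violin go|
|hard   valley   warm|
|elephant            |

Derivation:
Line 1: ['electric', 'architect'] (min_width=18, slack=2)
Line 2: ['sea', 'deep', 'been', 'white'] (min_width=19, slack=1)
Line 3: ['capture', 'lightbulb'] (min_width=17, slack=3)
Line 4: ['letter', 'is', 'violin', 'go'] (min_width=19, slack=1)
Line 5: ['hard', 'valley', 'warm'] (min_width=16, slack=4)
Line 6: ['elephant'] (min_width=8, slack=12)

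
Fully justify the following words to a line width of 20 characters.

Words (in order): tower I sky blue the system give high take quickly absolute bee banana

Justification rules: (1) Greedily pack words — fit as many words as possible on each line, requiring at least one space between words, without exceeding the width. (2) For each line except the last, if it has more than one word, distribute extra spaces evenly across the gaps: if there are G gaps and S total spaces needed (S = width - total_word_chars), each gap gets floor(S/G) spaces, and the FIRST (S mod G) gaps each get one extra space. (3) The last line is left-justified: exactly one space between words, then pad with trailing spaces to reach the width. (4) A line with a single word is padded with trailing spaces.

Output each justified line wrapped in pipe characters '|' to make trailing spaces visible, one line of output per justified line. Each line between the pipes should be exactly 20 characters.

Answer: |tower I sky blue the|
|system   give   high|
|take         quickly|
|absolute bee banana |

Derivation:
Line 1: ['tower', 'I', 'sky', 'blue', 'the'] (min_width=20, slack=0)
Line 2: ['system', 'give', 'high'] (min_width=16, slack=4)
Line 3: ['take', 'quickly'] (min_width=12, slack=8)
Line 4: ['absolute', 'bee', 'banana'] (min_width=19, slack=1)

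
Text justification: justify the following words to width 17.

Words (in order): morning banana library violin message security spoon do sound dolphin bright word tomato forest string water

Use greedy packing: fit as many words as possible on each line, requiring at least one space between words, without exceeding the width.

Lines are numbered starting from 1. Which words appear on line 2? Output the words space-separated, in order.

Answer: library violin

Derivation:
Line 1: ['morning', 'banana'] (min_width=14, slack=3)
Line 2: ['library', 'violin'] (min_width=14, slack=3)
Line 3: ['message', 'security'] (min_width=16, slack=1)
Line 4: ['spoon', 'do', 'sound'] (min_width=14, slack=3)
Line 5: ['dolphin', 'bright'] (min_width=14, slack=3)
Line 6: ['word', 'tomato'] (min_width=11, slack=6)
Line 7: ['forest', 'string'] (min_width=13, slack=4)
Line 8: ['water'] (min_width=5, slack=12)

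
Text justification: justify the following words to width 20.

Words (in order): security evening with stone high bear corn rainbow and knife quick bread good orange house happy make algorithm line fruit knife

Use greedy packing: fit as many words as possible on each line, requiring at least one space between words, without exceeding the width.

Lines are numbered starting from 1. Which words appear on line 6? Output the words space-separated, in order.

Line 1: ['security', 'evening'] (min_width=16, slack=4)
Line 2: ['with', 'stone', 'high', 'bear'] (min_width=20, slack=0)
Line 3: ['corn', 'rainbow', 'and'] (min_width=16, slack=4)
Line 4: ['knife', 'quick', 'bread'] (min_width=17, slack=3)
Line 5: ['good', 'orange', 'house'] (min_width=17, slack=3)
Line 6: ['happy', 'make', 'algorithm'] (min_width=20, slack=0)
Line 7: ['line', 'fruit', 'knife'] (min_width=16, slack=4)

Answer: happy make algorithm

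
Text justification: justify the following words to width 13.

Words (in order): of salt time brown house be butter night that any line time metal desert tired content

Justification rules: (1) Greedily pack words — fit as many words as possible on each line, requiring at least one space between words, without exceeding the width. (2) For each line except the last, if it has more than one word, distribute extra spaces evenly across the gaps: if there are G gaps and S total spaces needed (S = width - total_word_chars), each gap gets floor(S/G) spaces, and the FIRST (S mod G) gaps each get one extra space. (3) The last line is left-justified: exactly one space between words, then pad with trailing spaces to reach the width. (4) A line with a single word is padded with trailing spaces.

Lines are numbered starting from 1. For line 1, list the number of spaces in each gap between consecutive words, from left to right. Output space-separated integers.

Answer: 2 1

Derivation:
Line 1: ['of', 'salt', 'time'] (min_width=12, slack=1)
Line 2: ['brown', 'house'] (min_width=11, slack=2)
Line 3: ['be', 'butter'] (min_width=9, slack=4)
Line 4: ['night', 'that'] (min_width=10, slack=3)
Line 5: ['any', 'line', 'time'] (min_width=13, slack=0)
Line 6: ['metal', 'desert'] (min_width=12, slack=1)
Line 7: ['tired', 'content'] (min_width=13, slack=0)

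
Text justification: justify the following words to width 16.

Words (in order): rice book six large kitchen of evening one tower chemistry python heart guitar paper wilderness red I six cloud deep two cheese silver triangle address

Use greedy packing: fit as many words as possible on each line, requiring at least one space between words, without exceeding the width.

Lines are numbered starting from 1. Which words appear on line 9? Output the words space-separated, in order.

Line 1: ['rice', 'book', 'six'] (min_width=13, slack=3)
Line 2: ['large', 'kitchen', 'of'] (min_width=16, slack=0)
Line 3: ['evening', 'one'] (min_width=11, slack=5)
Line 4: ['tower', 'chemistry'] (min_width=15, slack=1)
Line 5: ['python', 'heart'] (min_width=12, slack=4)
Line 6: ['guitar', 'paper'] (min_width=12, slack=4)
Line 7: ['wilderness', 'red', 'I'] (min_width=16, slack=0)
Line 8: ['six', 'cloud', 'deep'] (min_width=14, slack=2)
Line 9: ['two', 'cheese'] (min_width=10, slack=6)
Line 10: ['silver', 'triangle'] (min_width=15, slack=1)
Line 11: ['address'] (min_width=7, slack=9)

Answer: two cheese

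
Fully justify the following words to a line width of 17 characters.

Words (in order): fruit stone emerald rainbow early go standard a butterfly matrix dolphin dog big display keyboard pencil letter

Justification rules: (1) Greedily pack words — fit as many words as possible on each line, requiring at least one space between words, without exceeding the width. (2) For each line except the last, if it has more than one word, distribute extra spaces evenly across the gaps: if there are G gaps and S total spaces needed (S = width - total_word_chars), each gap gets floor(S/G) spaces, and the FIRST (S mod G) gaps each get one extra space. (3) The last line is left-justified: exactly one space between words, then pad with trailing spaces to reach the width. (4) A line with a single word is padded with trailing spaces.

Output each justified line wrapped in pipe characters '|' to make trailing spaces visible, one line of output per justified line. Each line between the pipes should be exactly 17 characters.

Line 1: ['fruit', 'stone'] (min_width=11, slack=6)
Line 2: ['emerald', 'rainbow'] (min_width=15, slack=2)
Line 3: ['early', 'go', 'standard'] (min_width=17, slack=0)
Line 4: ['a', 'butterfly'] (min_width=11, slack=6)
Line 5: ['matrix', 'dolphin'] (min_width=14, slack=3)
Line 6: ['dog', 'big', 'display'] (min_width=15, slack=2)
Line 7: ['keyboard', 'pencil'] (min_width=15, slack=2)
Line 8: ['letter'] (min_width=6, slack=11)

Answer: |fruit       stone|
|emerald   rainbow|
|early go standard|
|a       butterfly|
|matrix    dolphin|
|dog  big  display|
|keyboard   pencil|
|letter           |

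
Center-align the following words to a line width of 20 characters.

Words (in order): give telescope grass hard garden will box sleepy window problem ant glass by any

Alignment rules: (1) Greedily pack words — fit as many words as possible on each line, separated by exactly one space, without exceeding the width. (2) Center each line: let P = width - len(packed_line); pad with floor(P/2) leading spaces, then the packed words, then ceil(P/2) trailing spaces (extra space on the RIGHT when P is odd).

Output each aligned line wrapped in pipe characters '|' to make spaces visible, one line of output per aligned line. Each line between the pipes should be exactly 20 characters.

Line 1: ['give', 'telescope', 'grass'] (min_width=20, slack=0)
Line 2: ['hard', 'garden', 'will', 'box'] (min_width=20, slack=0)
Line 3: ['sleepy', 'window'] (min_width=13, slack=7)
Line 4: ['problem', 'ant', 'glass', 'by'] (min_width=20, slack=0)
Line 5: ['any'] (min_width=3, slack=17)

Answer: |give telescope grass|
|hard garden will box|
|   sleepy window    |
|problem ant glass by|
|        any         |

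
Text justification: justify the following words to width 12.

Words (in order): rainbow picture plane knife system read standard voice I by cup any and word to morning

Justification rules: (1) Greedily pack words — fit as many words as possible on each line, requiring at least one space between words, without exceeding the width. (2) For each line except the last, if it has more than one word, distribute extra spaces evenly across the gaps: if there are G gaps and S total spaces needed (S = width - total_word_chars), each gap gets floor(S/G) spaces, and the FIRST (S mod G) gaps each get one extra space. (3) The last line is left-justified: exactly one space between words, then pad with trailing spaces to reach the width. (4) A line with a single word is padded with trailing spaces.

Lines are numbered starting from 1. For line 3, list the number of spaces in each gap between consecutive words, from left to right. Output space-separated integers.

Answer: 2

Derivation:
Line 1: ['rainbow'] (min_width=7, slack=5)
Line 2: ['picture'] (min_width=7, slack=5)
Line 3: ['plane', 'knife'] (min_width=11, slack=1)
Line 4: ['system', 'read'] (min_width=11, slack=1)
Line 5: ['standard'] (min_width=8, slack=4)
Line 6: ['voice', 'I', 'by'] (min_width=10, slack=2)
Line 7: ['cup', 'any', 'and'] (min_width=11, slack=1)
Line 8: ['word', 'to'] (min_width=7, slack=5)
Line 9: ['morning'] (min_width=7, slack=5)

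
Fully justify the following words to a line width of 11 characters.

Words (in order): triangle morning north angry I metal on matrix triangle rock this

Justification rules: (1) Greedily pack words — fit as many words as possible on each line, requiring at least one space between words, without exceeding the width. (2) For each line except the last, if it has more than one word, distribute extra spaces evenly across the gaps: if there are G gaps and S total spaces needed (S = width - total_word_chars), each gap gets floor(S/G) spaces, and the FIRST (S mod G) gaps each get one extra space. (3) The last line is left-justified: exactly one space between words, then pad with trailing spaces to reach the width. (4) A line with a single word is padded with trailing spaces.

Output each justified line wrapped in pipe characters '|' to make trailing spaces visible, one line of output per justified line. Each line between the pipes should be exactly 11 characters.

Answer: |triangle   |
|morning    |
|north angry|
|I  metal on|
|matrix     |
|triangle   |
|rock this  |

Derivation:
Line 1: ['triangle'] (min_width=8, slack=3)
Line 2: ['morning'] (min_width=7, slack=4)
Line 3: ['north', 'angry'] (min_width=11, slack=0)
Line 4: ['I', 'metal', 'on'] (min_width=10, slack=1)
Line 5: ['matrix'] (min_width=6, slack=5)
Line 6: ['triangle'] (min_width=8, slack=3)
Line 7: ['rock', 'this'] (min_width=9, slack=2)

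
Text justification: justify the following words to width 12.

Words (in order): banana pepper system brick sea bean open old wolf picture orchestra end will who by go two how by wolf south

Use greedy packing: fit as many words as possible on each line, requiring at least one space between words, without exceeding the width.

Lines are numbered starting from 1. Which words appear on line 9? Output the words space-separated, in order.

Answer: by go two

Derivation:
Line 1: ['banana'] (min_width=6, slack=6)
Line 2: ['pepper'] (min_width=6, slack=6)
Line 3: ['system', 'brick'] (min_width=12, slack=0)
Line 4: ['sea', 'bean'] (min_width=8, slack=4)
Line 5: ['open', 'old'] (min_width=8, slack=4)
Line 6: ['wolf', 'picture'] (min_width=12, slack=0)
Line 7: ['orchestra'] (min_width=9, slack=3)
Line 8: ['end', 'will', 'who'] (min_width=12, slack=0)
Line 9: ['by', 'go', 'two'] (min_width=9, slack=3)
Line 10: ['how', 'by', 'wolf'] (min_width=11, slack=1)
Line 11: ['south'] (min_width=5, slack=7)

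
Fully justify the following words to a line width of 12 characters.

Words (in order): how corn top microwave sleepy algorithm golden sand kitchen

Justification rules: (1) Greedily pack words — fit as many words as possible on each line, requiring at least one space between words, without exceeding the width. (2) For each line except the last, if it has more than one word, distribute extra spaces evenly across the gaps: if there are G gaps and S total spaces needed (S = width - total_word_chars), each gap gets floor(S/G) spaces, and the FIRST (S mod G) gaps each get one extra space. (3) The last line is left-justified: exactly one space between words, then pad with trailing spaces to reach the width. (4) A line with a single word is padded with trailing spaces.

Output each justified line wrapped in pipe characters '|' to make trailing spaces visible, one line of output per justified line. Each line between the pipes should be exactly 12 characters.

Answer: |how corn top|
|microwave   |
|sleepy      |
|algorithm   |
|golden  sand|
|kitchen     |

Derivation:
Line 1: ['how', 'corn', 'top'] (min_width=12, slack=0)
Line 2: ['microwave'] (min_width=9, slack=3)
Line 3: ['sleepy'] (min_width=6, slack=6)
Line 4: ['algorithm'] (min_width=9, slack=3)
Line 5: ['golden', 'sand'] (min_width=11, slack=1)
Line 6: ['kitchen'] (min_width=7, slack=5)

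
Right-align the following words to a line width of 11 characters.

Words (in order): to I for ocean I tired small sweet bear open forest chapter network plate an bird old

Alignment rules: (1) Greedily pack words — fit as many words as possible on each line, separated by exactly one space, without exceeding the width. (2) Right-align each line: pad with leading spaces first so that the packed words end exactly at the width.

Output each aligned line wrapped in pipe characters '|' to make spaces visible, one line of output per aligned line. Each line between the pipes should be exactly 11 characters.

Answer: |   to I for|
|    ocean I|
|tired small|
| sweet bear|
|open forest|
|    chapter|
|    network|
|   plate an|
|   bird old|

Derivation:
Line 1: ['to', 'I', 'for'] (min_width=8, slack=3)
Line 2: ['ocean', 'I'] (min_width=7, slack=4)
Line 3: ['tired', 'small'] (min_width=11, slack=0)
Line 4: ['sweet', 'bear'] (min_width=10, slack=1)
Line 5: ['open', 'forest'] (min_width=11, slack=0)
Line 6: ['chapter'] (min_width=7, slack=4)
Line 7: ['network'] (min_width=7, slack=4)
Line 8: ['plate', 'an'] (min_width=8, slack=3)
Line 9: ['bird', 'old'] (min_width=8, slack=3)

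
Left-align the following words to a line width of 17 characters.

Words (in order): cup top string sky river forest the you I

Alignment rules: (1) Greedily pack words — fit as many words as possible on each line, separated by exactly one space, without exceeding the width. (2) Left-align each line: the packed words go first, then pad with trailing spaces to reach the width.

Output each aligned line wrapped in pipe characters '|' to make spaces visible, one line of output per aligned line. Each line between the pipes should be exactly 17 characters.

Answer: |cup top string   |
|sky river forest |
|the you I        |

Derivation:
Line 1: ['cup', 'top', 'string'] (min_width=14, slack=3)
Line 2: ['sky', 'river', 'forest'] (min_width=16, slack=1)
Line 3: ['the', 'you', 'I'] (min_width=9, slack=8)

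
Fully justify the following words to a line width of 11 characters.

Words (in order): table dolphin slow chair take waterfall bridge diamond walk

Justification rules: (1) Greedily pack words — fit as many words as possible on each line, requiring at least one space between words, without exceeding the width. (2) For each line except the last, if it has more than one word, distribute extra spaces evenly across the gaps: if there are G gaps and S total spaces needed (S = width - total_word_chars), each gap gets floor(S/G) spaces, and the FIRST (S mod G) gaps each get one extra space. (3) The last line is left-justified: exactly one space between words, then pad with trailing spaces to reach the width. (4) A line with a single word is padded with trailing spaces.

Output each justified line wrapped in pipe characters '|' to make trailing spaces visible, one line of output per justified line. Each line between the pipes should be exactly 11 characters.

Answer: |table      |
|dolphin    |
|slow  chair|
|take       |
|waterfall  |
|bridge     |
|diamond    |
|walk       |

Derivation:
Line 1: ['table'] (min_width=5, slack=6)
Line 2: ['dolphin'] (min_width=7, slack=4)
Line 3: ['slow', 'chair'] (min_width=10, slack=1)
Line 4: ['take'] (min_width=4, slack=7)
Line 5: ['waterfall'] (min_width=9, slack=2)
Line 6: ['bridge'] (min_width=6, slack=5)
Line 7: ['diamond'] (min_width=7, slack=4)
Line 8: ['walk'] (min_width=4, slack=7)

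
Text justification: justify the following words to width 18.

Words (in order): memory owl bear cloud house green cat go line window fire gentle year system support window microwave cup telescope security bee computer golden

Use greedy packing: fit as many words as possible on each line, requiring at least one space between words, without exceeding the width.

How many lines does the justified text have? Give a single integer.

Line 1: ['memory', 'owl', 'bear'] (min_width=15, slack=3)
Line 2: ['cloud', 'house', 'green'] (min_width=17, slack=1)
Line 3: ['cat', 'go', 'line', 'window'] (min_width=18, slack=0)
Line 4: ['fire', 'gentle', 'year'] (min_width=16, slack=2)
Line 5: ['system', 'support'] (min_width=14, slack=4)
Line 6: ['window', 'microwave'] (min_width=16, slack=2)
Line 7: ['cup', 'telescope'] (min_width=13, slack=5)
Line 8: ['security', 'bee'] (min_width=12, slack=6)
Line 9: ['computer', 'golden'] (min_width=15, slack=3)
Total lines: 9

Answer: 9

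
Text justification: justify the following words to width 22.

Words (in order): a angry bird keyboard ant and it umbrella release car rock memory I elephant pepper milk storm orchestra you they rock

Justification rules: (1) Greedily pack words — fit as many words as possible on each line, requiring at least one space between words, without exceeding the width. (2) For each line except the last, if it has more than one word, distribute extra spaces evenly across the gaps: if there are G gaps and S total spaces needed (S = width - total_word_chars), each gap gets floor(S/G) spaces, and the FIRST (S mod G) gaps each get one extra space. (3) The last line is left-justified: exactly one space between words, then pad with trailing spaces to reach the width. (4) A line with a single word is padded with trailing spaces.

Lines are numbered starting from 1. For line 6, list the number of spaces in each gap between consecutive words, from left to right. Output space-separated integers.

Answer: 3 3

Derivation:
Line 1: ['a', 'angry', 'bird', 'keyboard'] (min_width=21, slack=1)
Line 2: ['ant', 'and', 'it', 'umbrella'] (min_width=19, slack=3)
Line 3: ['release', 'car', 'rock'] (min_width=16, slack=6)
Line 4: ['memory', 'I', 'elephant'] (min_width=17, slack=5)
Line 5: ['pepper', 'milk', 'storm'] (min_width=17, slack=5)
Line 6: ['orchestra', 'you', 'they'] (min_width=18, slack=4)
Line 7: ['rock'] (min_width=4, slack=18)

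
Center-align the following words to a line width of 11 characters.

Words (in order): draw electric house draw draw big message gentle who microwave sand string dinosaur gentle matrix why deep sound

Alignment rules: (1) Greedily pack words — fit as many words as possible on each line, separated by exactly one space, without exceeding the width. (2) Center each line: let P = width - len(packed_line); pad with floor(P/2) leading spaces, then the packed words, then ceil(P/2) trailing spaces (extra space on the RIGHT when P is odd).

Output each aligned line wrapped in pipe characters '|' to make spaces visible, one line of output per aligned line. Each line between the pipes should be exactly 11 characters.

Line 1: ['draw'] (min_width=4, slack=7)
Line 2: ['electric'] (min_width=8, slack=3)
Line 3: ['house', 'draw'] (min_width=10, slack=1)
Line 4: ['draw', 'big'] (min_width=8, slack=3)
Line 5: ['message'] (min_width=7, slack=4)
Line 6: ['gentle', 'who'] (min_width=10, slack=1)
Line 7: ['microwave'] (min_width=9, slack=2)
Line 8: ['sand', 'string'] (min_width=11, slack=0)
Line 9: ['dinosaur'] (min_width=8, slack=3)
Line 10: ['gentle'] (min_width=6, slack=5)
Line 11: ['matrix', 'why'] (min_width=10, slack=1)
Line 12: ['deep', 'sound'] (min_width=10, slack=1)

Answer: |   draw    |
| electric  |
|house draw |
| draw big  |
|  message  |
|gentle who |
| microwave |
|sand string|
| dinosaur  |
|  gentle   |
|matrix why |
|deep sound |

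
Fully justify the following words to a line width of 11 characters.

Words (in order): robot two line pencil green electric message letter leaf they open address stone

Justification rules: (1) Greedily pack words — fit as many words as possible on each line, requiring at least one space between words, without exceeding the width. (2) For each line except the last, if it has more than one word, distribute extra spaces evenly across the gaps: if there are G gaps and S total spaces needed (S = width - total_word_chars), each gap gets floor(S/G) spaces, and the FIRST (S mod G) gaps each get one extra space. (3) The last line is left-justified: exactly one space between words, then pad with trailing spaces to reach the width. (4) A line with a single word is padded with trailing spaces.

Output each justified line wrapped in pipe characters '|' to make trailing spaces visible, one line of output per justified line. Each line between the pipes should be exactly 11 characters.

Line 1: ['robot', 'two'] (min_width=9, slack=2)
Line 2: ['line', 'pencil'] (min_width=11, slack=0)
Line 3: ['green'] (min_width=5, slack=6)
Line 4: ['electric'] (min_width=8, slack=3)
Line 5: ['message'] (min_width=7, slack=4)
Line 6: ['letter', 'leaf'] (min_width=11, slack=0)
Line 7: ['they', 'open'] (min_width=9, slack=2)
Line 8: ['address'] (min_width=7, slack=4)
Line 9: ['stone'] (min_width=5, slack=6)

Answer: |robot   two|
|line pencil|
|green      |
|electric   |
|message    |
|letter leaf|
|they   open|
|address    |
|stone      |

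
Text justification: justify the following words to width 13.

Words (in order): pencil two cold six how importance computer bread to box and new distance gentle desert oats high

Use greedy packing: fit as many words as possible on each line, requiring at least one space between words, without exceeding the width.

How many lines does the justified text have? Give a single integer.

Answer: 9

Derivation:
Line 1: ['pencil', 'two'] (min_width=10, slack=3)
Line 2: ['cold', 'six', 'how'] (min_width=12, slack=1)
Line 3: ['importance'] (min_width=10, slack=3)
Line 4: ['computer'] (min_width=8, slack=5)
Line 5: ['bread', 'to', 'box'] (min_width=12, slack=1)
Line 6: ['and', 'new'] (min_width=7, slack=6)
Line 7: ['distance'] (min_width=8, slack=5)
Line 8: ['gentle', 'desert'] (min_width=13, slack=0)
Line 9: ['oats', 'high'] (min_width=9, slack=4)
Total lines: 9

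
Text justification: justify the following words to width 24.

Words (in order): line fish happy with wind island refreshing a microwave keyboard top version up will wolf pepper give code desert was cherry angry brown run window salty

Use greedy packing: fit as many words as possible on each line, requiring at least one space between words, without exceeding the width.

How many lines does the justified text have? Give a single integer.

Line 1: ['line', 'fish', 'happy', 'with'] (min_width=20, slack=4)
Line 2: ['wind', 'island', 'refreshing', 'a'] (min_width=24, slack=0)
Line 3: ['microwave', 'keyboard', 'top'] (min_width=22, slack=2)
Line 4: ['version', 'up', 'will', 'wolf'] (min_width=20, slack=4)
Line 5: ['pepper', 'give', 'code', 'desert'] (min_width=23, slack=1)
Line 6: ['was', 'cherry', 'angry', 'brown'] (min_width=22, slack=2)
Line 7: ['run', 'window', 'salty'] (min_width=16, slack=8)
Total lines: 7

Answer: 7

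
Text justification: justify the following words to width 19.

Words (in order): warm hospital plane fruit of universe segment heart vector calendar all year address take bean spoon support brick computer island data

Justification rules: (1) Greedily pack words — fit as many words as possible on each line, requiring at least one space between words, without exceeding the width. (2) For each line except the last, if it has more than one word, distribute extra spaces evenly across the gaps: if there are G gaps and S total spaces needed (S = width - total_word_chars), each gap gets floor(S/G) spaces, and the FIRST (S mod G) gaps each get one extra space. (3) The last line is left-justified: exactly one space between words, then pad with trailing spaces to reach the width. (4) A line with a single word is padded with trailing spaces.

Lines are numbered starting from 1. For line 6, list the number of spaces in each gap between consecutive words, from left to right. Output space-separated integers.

Answer: 2 1

Derivation:
Line 1: ['warm', 'hospital', 'plane'] (min_width=19, slack=0)
Line 2: ['fruit', 'of', 'universe'] (min_width=17, slack=2)
Line 3: ['segment', 'heart'] (min_width=13, slack=6)
Line 4: ['vector', 'calendar', 'all'] (min_width=19, slack=0)
Line 5: ['year', 'address', 'take'] (min_width=17, slack=2)
Line 6: ['bean', 'spoon', 'support'] (min_width=18, slack=1)
Line 7: ['brick', 'computer'] (min_width=14, slack=5)
Line 8: ['island', 'data'] (min_width=11, slack=8)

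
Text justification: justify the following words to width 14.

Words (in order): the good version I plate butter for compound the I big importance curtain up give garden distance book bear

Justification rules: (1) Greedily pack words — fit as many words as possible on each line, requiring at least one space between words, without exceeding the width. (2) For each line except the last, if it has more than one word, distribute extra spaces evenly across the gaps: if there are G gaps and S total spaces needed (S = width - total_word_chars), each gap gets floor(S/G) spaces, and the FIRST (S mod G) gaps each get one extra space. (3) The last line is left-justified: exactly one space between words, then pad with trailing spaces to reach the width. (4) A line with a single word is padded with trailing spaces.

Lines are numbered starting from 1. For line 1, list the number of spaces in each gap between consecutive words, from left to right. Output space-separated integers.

Line 1: ['the', 'good'] (min_width=8, slack=6)
Line 2: ['version', 'I'] (min_width=9, slack=5)
Line 3: ['plate', 'butter'] (min_width=12, slack=2)
Line 4: ['for', 'compound'] (min_width=12, slack=2)
Line 5: ['the', 'I', 'big'] (min_width=9, slack=5)
Line 6: ['importance'] (min_width=10, slack=4)
Line 7: ['curtain', 'up'] (min_width=10, slack=4)
Line 8: ['give', 'garden'] (min_width=11, slack=3)
Line 9: ['distance', 'book'] (min_width=13, slack=1)
Line 10: ['bear'] (min_width=4, slack=10)

Answer: 7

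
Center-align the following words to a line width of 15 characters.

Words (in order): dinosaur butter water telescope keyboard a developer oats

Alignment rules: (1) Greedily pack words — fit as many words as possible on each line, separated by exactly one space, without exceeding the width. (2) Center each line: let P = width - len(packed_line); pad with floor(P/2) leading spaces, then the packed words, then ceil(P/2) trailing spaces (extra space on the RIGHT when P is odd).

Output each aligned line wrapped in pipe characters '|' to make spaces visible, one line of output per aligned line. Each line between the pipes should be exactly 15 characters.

Line 1: ['dinosaur', 'butter'] (min_width=15, slack=0)
Line 2: ['water', 'telescope'] (min_width=15, slack=0)
Line 3: ['keyboard', 'a'] (min_width=10, slack=5)
Line 4: ['developer', 'oats'] (min_width=14, slack=1)

Answer: |dinosaur butter|
|water telescope|
|  keyboard a   |
|developer oats |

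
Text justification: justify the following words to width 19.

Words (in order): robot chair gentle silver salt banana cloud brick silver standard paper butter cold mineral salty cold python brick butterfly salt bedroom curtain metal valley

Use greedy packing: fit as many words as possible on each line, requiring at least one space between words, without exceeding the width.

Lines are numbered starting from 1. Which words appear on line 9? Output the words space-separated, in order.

Answer: curtain metal

Derivation:
Line 1: ['robot', 'chair', 'gentle'] (min_width=18, slack=1)
Line 2: ['silver', 'salt', 'banana'] (min_width=18, slack=1)
Line 3: ['cloud', 'brick', 'silver'] (min_width=18, slack=1)
Line 4: ['standard', 'paper'] (min_width=14, slack=5)
Line 5: ['butter', 'cold', 'mineral'] (min_width=19, slack=0)
Line 6: ['salty', 'cold', 'python'] (min_width=17, slack=2)
Line 7: ['brick', 'butterfly'] (min_width=15, slack=4)
Line 8: ['salt', 'bedroom'] (min_width=12, slack=7)
Line 9: ['curtain', 'metal'] (min_width=13, slack=6)
Line 10: ['valley'] (min_width=6, slack=13)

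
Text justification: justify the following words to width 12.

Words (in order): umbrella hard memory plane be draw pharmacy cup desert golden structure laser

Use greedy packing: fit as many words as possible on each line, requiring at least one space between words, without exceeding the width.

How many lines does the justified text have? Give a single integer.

Line 1: ['umbrella'] (min_width=8, slack=4)
Line 2: ['hard', 'memory'] (min_width=11, slack=1)
Line 3: ['plane', 'be'] (min_width=8, slack=4)
Line 4: ['draw'] (min_width=4, slack=8)
Line 5: ['pharmacy', 'cup'] (min_width=12, slack=0)
Line 6: ['desert'] (min_width=6, slack=6)
Line 7: ['golden'] (min_width=6, slack=6)
Line 8: ['structure'] (min_width=9, slack=3)
Line 9: ['laser'] (min_width=5, slack=7)
Total lines: 9

Answer: 9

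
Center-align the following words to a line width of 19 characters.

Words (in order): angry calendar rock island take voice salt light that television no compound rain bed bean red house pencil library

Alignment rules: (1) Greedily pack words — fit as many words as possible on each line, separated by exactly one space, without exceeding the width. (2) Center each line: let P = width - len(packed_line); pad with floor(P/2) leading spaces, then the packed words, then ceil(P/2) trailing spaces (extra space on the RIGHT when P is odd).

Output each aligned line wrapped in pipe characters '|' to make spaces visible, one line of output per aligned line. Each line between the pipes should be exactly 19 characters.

Answer: |angry calendar rock|
| island take voice |
|  salt light that  |
|   television no   |
| compound rain bed |
|  bean red house   |
|  pencil library   |

Derivation:
Line 1: ['angry', 'calendar', 'rock'] (min_width=19, slack=0)
Line 2: ['island', 'take', 'voice'] (min_width=17, slack=2)
Line 3: ['salt', 'light', 'that'] (min_width=15, slack=4)
Line 4: ['television', 'no'] (min_width=13, slack=6)
Line 5: ['compound', 'rain', 'bed'] (min_width=17, slack=2)
Line 6: ['bean', 'red', 'house'] (min_width=14, slack=5)
Line 7: ['pencil', 'library'] (min_width=14, slack=5)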